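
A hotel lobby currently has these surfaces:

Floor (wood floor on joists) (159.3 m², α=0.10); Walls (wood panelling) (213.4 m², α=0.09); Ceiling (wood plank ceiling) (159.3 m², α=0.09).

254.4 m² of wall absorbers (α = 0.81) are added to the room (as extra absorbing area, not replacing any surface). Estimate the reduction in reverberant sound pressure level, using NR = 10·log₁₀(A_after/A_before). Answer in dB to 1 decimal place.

Equivalent absorption area: A_before = 159.3×0.10 + 213.4×0.09 + 159.3×0.09 = 49.473 m².
Treatment contributes 254.4·0.81 = 206.064 sabins.
New total A_after = 255.537 sabins.
NR = 10·log₁₀(255.537/49.473) = 7.1 dB.

7.1 dB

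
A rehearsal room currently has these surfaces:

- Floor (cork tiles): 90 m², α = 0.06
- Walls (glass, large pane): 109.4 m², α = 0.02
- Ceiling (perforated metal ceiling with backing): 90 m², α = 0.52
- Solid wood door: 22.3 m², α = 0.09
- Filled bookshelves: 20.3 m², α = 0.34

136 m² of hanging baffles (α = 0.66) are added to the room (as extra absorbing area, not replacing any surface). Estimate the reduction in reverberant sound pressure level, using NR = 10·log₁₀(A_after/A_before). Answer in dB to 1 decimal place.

A_before = Σ Sᵢαᵢ = 90×0.06 + 109.4×0.02 + 90×0.52 + 22.3×0.09 + 20.3×0.34 = 63.297 sabins.
Treatment contributes 136·0.66 = 89.760 sabins.
New total A_after = 153.057 sabins.
NR = 10·log₁₀(153.057/63.297) = 3.8 dB.

3.8 dB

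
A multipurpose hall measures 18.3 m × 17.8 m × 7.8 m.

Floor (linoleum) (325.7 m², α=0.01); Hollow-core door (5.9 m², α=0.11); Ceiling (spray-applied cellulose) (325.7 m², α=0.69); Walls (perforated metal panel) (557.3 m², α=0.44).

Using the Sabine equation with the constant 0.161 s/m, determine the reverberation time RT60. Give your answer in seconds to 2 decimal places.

0.86 s

Summing Sᵢαᵢ: 3.257 + 0.649 + 224.733 + 245.212 → A = 473.851 sabins.
V = 18.3·17.8·7.8 = 2540.772 m³.
RT60 = 0.161 · V / A = 0.161 × 2540.772 / 473.851 = 0.86 s.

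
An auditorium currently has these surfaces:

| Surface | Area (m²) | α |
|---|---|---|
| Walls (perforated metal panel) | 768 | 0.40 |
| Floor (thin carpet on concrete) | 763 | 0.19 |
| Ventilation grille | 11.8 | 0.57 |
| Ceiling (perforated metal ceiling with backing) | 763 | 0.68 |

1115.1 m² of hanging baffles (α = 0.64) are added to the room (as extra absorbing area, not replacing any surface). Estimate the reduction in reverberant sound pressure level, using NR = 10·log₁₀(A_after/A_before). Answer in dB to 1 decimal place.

Summing Sᵢαᵢ: 307.200 + 144.970 + 6.726 + 518.840 → A_before = 977.736 sabins.
Added absorption = 1115.1 × 0.64 = 713.664 sabins.
New total A_after = 1691.400 sabins.
NR = 10·log₁₀(1691.400/977.736) = 2.4 dB.

2.4 dB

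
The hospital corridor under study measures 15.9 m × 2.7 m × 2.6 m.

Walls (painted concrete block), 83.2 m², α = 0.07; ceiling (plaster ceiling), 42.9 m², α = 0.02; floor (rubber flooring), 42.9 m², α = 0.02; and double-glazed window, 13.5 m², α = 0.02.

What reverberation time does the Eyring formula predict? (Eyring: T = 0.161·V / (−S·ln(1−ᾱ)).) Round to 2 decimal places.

Total surface area S = 83.2 + 42.9 + 42.9 + 13.5 = 182.5 m².
Σ(Sᵢαᵢ) = 83.2·0.07 + 42.9·0.02 + 42.9·0.02 + 13.5·0.02 = 7.810.
Mean coefficient ᾱ = A/S = 0.0428.
Eyring denominator: −S ln(1−ᾱ) = 7.983.
V = 15.9 × 2.7 × 2.6 = 111.618 m³.
T = 0.161·V/[−S·ln(1−ᾱ)] = 0.161·111.618/7.983 = 2.25 s.

2.25 s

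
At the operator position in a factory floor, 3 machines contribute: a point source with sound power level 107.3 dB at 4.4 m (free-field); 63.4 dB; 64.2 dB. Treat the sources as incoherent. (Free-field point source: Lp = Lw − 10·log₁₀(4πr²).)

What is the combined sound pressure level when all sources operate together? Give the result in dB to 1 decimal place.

Source at 4.4 m: Lp = 107.3 − 10·log₁₀(4π·4.4²) = 107.3 − 10·log₁₀(243.285) = 83.4 dB.
Sum in the linear (power) domain: Σ 10^(Lᵢ/10) = 10^(83.4/10) + 10^(63.4/10) + 10^(64.2/10) = 2.236e+08.
Combined level = 10 log₁₀(2.236e+08) = 83.5 dB.

83.5 dB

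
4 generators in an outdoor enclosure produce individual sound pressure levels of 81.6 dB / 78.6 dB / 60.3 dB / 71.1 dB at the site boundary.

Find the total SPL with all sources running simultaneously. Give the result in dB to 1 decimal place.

Converting to relative power and adding: 10^(81.6/10) + 10^(78.6/10) + 10^(60.3/10) + 10^(71.1/10) = 2.309e+08.
Combined level = 10 log₁₀(2.309e+08) = 83.6 dB.

83.6 dB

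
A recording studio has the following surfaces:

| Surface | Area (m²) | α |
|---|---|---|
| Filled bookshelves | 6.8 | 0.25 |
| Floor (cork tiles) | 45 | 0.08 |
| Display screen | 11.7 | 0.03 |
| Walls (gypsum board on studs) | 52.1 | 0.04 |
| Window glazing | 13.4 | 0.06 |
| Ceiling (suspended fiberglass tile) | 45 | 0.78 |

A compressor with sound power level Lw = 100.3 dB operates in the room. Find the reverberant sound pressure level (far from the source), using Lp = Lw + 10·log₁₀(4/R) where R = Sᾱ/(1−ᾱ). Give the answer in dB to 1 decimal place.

88.7 dB

Σ(Sᵢαᵢ) = 6.8×0.25 + 45×0.08 + 11.7×0.03 + 52.1×0.04 + 13.4×0.06 + 45×0.78 = 43.639; total area S = 174.0 m².
ᾱ = 43.639/174.0 = 0.2508; R = Sᾱ/(1−ᾱ) = 43.639/(1−0.2508) = 58.247 m².
Lp = Lw + 10 log₁₀(4/R) = 100.3 -11.63 = 88.7 dB.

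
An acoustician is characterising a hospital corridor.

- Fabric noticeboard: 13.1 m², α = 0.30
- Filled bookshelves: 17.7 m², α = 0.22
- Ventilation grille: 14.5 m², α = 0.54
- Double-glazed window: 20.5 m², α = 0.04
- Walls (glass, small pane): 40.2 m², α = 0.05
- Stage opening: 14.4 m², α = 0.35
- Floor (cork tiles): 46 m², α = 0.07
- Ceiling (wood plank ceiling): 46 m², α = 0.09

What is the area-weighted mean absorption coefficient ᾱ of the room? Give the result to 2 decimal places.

0.15

S = Σ Sᵢ = 13.1 + 17.7 + 14.5 + 20.5 + 40.2 + 14.4 + 46 + 46 = 212.4 m².
Σ(Sᵢαᵢ) = 13.1×0.30 + 17.7×0.22 + 14.5×0.54 + 20.5×0.04 + 40.2×0.05 + 14.4×0.35 + 46×0.07 + 46×0.09 = 30.884.
ᾱ = 30.884 / 212.4 = 0.15.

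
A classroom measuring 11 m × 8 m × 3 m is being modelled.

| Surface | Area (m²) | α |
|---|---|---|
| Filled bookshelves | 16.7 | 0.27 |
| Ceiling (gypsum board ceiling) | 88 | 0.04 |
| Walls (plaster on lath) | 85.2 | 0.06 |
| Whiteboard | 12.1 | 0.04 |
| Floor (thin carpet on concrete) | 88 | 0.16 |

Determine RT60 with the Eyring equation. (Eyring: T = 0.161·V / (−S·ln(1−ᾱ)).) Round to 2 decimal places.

1.46 s

S = Σ Sᵢ = 290.0 m².
Absorption A = 16.7×0.27 + 88×0.04 + 85.2×0.06 + 12.1×0.04 + 88×0.16 = 27.705 sabins.
Mean coefficient ᾱ = A/S = 0.0955.
Eyring denominator: −S ln(1−ᾱ) = 29.108.
V = 11 × 8 × 3 = 264 m³.
T = 0.161·V/[−S·ln(1−ᾱ)] = 0.161·264/29.108 = 1.46 s.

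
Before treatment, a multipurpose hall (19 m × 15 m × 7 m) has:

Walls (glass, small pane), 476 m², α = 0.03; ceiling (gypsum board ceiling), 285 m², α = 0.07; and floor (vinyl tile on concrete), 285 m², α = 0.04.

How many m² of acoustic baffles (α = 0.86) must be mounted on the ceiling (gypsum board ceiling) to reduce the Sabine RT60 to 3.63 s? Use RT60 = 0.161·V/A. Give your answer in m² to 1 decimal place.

A₁ = Σ Sᵢαᵢ = 476*0.03 + 285*0.07 + 285*0.04 = 45.630 sabins.
Required A₂ = 0.161·1995/3.63 = 88.483 sabins.
Absorption to add: 88.483 − 45.630 = 42.853 sabins.
Net gain per m²: Δα = 0.86 − 0.07 = 0.79.
Panel area = 42.853 / 0.79 = 54.2 m².

54.2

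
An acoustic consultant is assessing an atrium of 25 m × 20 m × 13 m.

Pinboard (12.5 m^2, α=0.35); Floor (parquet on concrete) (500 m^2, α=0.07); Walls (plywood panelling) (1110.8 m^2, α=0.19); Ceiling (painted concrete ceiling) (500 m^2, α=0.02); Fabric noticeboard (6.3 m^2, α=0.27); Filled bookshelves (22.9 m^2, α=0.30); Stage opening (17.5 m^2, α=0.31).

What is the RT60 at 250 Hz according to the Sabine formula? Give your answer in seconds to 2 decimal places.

3.81 seconds

Summing Sᵢαᵢ: 4.375 + 35.000 + 211.052 + 10.000 + 1.701 + 6.870 + 5.425 → A = 274.423 sabins.
Volume V = 25 × 20 × 13 = 6500 m³.
Sabine: RT60 = 0.161 × 6500 / 274.423 = 3.81 s.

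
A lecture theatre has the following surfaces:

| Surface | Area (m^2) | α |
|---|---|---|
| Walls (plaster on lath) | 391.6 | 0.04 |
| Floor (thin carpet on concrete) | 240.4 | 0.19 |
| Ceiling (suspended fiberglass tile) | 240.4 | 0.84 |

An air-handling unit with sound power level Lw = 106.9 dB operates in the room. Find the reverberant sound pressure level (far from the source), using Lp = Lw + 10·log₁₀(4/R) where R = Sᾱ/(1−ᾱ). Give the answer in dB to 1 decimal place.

A = 263.276 sabins; S = 872.4 m^2.
ᾱ = 0.3018, so room constant R = A/(1−ᾱ) = 377.078 m^2.
Lp = Lw + 10 log₁₀(4/R) = 106.9 -19.74 = 87.2 dB.

87.2 dB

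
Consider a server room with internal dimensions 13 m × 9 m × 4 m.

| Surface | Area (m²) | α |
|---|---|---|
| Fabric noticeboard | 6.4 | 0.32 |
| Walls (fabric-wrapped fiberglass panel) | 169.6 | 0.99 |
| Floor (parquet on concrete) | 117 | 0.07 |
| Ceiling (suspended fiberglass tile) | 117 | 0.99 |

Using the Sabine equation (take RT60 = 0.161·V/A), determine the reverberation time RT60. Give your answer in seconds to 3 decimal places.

0.256 s

Total absorption A = 6.4·0.32 + 169.6·0.99 + 117·0.07 + 117·0.99
  = 2.048 + 167.904 + 8.190 + 115.830 = 293.972 m² sabins.
V = 13·9·4 = 468 m³.
T = 0.161 V/A = 0.161·468/293.972 = 0.256 s.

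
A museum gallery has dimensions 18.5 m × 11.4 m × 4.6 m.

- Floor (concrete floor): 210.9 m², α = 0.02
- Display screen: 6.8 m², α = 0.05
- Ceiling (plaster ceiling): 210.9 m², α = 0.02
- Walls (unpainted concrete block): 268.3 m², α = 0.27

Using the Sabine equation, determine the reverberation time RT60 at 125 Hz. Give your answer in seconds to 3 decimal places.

Summing Sᵢαᵢ: 4.218 + 0.340 + 4.218 + 72.441 → A = 81.217 sabins.
Volume V = 18.5 × 11.4 × 4.6 = 970.14 m³.
Sabine: RT60 = 0.161 × 970.14 / 81.217 = 1.923 s.

1.923 sec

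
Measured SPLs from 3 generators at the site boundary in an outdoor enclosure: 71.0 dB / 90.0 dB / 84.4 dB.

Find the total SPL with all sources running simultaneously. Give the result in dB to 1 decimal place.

91.1 dB

Sum in the linear (power) domain: Σ 10^(Lᵢ/10) = 10^(71.0/10) + 10^(90.0/10) + 10^(84.4/10) = 1.288e+09.
L_total = 10·log₁₀(1.288e+09) = 91.1 dB.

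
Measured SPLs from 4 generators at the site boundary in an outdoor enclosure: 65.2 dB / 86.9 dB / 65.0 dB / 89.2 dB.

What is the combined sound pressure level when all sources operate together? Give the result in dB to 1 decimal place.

Converting to relative power and adding: 10^(65.2/10) + 10^(86.9/10) + 10^(65.0/10) + 10^(89.2/10) = 1.328e+09.
Combined level = 10 log₁₀(1.328e+09) = 91.2 dB.

91.2 dB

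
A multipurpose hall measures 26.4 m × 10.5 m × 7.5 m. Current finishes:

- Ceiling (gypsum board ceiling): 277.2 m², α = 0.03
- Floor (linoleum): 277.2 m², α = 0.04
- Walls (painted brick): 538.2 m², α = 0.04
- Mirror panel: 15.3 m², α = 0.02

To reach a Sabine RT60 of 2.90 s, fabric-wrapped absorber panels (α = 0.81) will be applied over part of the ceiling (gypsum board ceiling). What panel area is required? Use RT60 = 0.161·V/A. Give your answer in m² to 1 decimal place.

Total absorption A₁ = 277.2×0.03 + 277.2×0.04 + 538.2×0.04 + 15.3×0.02
  = 8.316 + 11.088 + 21.528 + 0.306 = 41.238 m² sabins.
V = 2079 m³. Target absorption A₂ = 0.161 × 2079 / 2.90 = 115.420 sabins.
Absorption to add: 115.420 − 41.238 = 74.182 sabins.
Each m² of panel replacing the ceiling (gypsum board ceiling) adds (0.81 − 0.03) = 0.78 sabins.
Area = ΔA/Δα = 74.182/0.78 = 95.1 m².

95.1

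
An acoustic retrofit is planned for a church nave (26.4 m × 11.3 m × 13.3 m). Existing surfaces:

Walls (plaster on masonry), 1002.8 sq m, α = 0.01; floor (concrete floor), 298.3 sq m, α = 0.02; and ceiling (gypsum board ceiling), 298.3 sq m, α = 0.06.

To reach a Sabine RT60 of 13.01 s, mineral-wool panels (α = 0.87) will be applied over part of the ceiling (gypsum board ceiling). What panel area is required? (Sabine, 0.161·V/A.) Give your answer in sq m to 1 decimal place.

A₁ = Σ Sᵢαᵢ = 1002.8*0.01 + 298.3*0.02 + 298.3*0.06 = 33.892 sabins.
Required A₂ = 0.161·3967.656/13.01 = 49.100 sabins.
ΔA needed = 49.100 − 33.892 = 15.208 sabins.
Net gain per sq m: Δα = 0.87 − 0.06 = 0.81.
Panel area = 15.208 / 0.81 = 18.8 sq m.

18.8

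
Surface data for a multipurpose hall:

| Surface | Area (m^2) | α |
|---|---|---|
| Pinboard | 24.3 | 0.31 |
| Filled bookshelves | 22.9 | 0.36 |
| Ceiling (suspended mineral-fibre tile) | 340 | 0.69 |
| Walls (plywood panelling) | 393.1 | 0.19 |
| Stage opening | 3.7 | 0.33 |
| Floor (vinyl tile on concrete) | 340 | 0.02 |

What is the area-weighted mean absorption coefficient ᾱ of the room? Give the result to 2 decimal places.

0.30

S = Σ Sᵢ = 24.3 + 22.9 + 340 + 393.1 + 3.7 + 340 = 1124.0 m^2.
Weighted sum Σ Sα = 333.087.
ᾱ = 333.087 / 1124.0 = 0.30.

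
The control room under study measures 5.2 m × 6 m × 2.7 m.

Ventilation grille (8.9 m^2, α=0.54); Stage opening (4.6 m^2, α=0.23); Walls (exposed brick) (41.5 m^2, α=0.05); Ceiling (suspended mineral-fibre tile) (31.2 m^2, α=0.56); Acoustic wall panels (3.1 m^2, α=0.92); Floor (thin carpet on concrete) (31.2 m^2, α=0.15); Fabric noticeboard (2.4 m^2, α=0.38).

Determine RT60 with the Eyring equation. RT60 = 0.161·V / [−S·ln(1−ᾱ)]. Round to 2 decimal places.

Total surface area S = 8.9 + 4.6 + 41.5 + 31.2 + 3.1 + 31.2 + 2.4 = 122.9 m^2.
Absorption A = 8.9×0.54 + 4.6×0.23 + 41.5×0.05 + 31.2×0.56 + 3.1×0.92 + 31.2×0.15 + 2.4×0.38 = 33.855 sabins.
ᾱ = 33.855 / 122.9 = 0.2755.
Eyring denominator: −S ln(1−ᾱ) = 39.607.
V = 5.2 × 6 × 2.7 = 84.24 m³.
T = 0.161·V/[−S·ln(1−ᾱ)] = 0.161·84.24/39.607 = 0.34 s.

0.34 s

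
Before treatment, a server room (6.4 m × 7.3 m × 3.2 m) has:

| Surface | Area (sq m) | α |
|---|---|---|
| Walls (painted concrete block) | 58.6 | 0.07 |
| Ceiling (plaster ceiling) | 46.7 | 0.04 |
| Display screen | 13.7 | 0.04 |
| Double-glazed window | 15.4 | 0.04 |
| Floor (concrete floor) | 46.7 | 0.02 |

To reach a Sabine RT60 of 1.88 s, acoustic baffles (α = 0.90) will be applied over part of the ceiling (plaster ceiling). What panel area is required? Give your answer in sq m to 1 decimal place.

A₁ = Σ Sᵢαᵢ = 58.6*0.07 + 46.7*0.04 + 13.7*0.04 + 15.4*0.04 + 46.7*0.02 = 8.068 sabins.
Required A₂ = 0.161·149.504/1.88 = 12.803 sabins.
Absorption to add: 12.803 − 8.068 = 4.735 sabins.
Each sq m of panel replacing the ceiling (plaster ceiling) adds (0.90 − 0.04) = 0.86 sabins.
Panel area = 4.735 / 0.86 = 5.5 sq m.

5.5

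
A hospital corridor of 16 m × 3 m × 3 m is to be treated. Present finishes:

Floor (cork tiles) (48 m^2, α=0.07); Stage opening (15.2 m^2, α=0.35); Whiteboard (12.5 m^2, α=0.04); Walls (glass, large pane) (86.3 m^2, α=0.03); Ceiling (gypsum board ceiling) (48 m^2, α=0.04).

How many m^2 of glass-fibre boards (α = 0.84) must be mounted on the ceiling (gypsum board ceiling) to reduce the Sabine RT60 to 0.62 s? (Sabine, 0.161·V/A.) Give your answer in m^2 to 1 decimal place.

Total absorption A₁ = 48*0.07 + 15.2*0.35 + 12.5*0.04 + 86.3*0.03 + 48*0.04
  = 3.360 + 5.320 + 0.500 + 2.589 + 1.920 = 13.689 m^2 sabins.
V = 144 m³. Target absorption A₂ = 0.161 × 144 / 0.62 = 37.394 sabins.
ΔA needed = 37.394 − 13.689 = 23.705 sabins.
Each m^2 of panel replacing the ceiling (gypsum board ceiling) adds (0.84 − 0.04) = 0.80 sabins.
Area = ΔA/Δα = 23.705/0.80 = 29.6 m^2.

29.6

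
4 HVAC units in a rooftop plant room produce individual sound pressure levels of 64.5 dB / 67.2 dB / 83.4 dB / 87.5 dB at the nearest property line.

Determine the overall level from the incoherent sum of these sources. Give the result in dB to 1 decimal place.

Σ 10^(Lᵢ/10) = 7.892e+08.
L_total = 10·log₁₀(7.892e+08) = 89.0 dB.

89.0 dB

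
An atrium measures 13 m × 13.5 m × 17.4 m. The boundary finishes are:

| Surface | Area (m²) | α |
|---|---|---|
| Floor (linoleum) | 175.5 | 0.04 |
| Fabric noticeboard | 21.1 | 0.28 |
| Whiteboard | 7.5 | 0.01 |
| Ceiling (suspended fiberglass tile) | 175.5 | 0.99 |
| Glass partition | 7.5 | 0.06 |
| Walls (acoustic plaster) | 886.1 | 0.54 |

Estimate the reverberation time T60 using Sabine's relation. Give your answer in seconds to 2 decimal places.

A = Σ Sᵢαᵢ = 175.5·0.04 + 21.1·0.28 + 7.5·0.01 + 175.5·0.99 + 7.5·0.06 + 886.1·0.54 = 665.692 sabins.
V = 13·13.5·17.4 = 3053.7 m³.
T = 0.161 V/A = 0.161·3053.7/665.692 = 0.74 s.

0.74 s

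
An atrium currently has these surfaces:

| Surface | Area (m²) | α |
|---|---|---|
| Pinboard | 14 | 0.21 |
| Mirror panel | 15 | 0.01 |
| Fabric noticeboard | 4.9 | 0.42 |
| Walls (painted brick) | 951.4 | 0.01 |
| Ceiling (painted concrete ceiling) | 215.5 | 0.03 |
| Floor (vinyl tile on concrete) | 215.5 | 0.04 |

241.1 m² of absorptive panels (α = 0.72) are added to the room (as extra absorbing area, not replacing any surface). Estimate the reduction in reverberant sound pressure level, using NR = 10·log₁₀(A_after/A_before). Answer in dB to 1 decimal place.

Total absorption A_before = 14*0.21 + 15*0.01 + 4.9*0.42 + 951.4*0.01 + 215.5*0.03 + 215.5*0.04
  = 2.940 + 0.150 + 2.058 + 9.514 + 6.465 + 8.620 = 29.747 m² sabins.
Treatment contributes 241.1·0.72 = 173.592 sabins.
New total A_after = 203.339 sabins.
NR = 10·log₁₀(203.339/29.747) = 8.3 dB.

8.3 dB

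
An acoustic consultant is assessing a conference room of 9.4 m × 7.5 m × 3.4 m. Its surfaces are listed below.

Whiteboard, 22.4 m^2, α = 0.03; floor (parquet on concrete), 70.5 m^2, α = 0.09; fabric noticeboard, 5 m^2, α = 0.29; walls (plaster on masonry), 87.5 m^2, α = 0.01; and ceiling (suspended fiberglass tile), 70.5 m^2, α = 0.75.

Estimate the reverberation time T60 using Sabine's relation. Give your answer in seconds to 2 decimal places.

0.62 sec

Equivalent absorption area: A = 22.4×0.03 + 70.5×0.09 + 5×0.29 + 87.5×0.01 + 70.5×0.75 = 62.217 m^2.
V = 9.4·7.5·3.4 = 239.7 m³.
Sabine: RT60 = 0.161 × 239.7 / 62.217 = 0.62 s.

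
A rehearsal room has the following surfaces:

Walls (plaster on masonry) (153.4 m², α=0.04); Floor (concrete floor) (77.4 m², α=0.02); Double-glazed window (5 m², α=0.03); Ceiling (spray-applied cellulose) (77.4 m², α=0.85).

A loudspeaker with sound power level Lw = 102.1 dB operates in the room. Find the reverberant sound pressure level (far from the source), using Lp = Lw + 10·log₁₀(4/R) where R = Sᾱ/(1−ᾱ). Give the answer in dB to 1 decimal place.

88.3 dB

A = 73.624 sabins; S = 313.2 m².
ᾱ = 73.624/313.2 = 0.2351; R = Sᾱ/(1−ᾱ) = 73.624/(1−0.2351) = 96.253 m².
Lp = Lw + 10 log₁₀(4/R) = 102.1 -13.81 = 88.3 dB.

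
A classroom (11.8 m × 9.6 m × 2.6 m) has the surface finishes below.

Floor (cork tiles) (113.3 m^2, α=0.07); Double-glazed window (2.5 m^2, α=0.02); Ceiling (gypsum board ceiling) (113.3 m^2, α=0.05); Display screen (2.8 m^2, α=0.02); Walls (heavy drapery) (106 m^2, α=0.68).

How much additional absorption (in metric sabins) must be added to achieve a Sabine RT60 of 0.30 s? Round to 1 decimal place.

A₁ = Σ Sᵢαᵢ = 113.3·0.07 + 2.5·0.02 + 113.3·0.05 + 2.8·0.02 + 106·0.68 = 85.782 sabins.
For T = 0.30 s, need A₂ = 0.161·V/T = 0.161·294.528/0.30 = 158.063 sabins.
Additional absorption ΔA = 158.063 − 85.782 = 72.3 sabins.

72.3 sabins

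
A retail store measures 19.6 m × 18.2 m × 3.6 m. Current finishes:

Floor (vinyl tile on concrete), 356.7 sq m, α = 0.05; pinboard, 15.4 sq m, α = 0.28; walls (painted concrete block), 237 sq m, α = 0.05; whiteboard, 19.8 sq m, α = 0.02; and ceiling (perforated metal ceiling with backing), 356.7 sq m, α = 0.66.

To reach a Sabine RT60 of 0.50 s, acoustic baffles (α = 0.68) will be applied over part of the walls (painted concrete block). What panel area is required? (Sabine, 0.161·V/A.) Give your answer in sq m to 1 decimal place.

Equivalent absorption area: A₁ = 356.7*0.05 + 15.4*0.28 + 237*0.05 + 19.8*0.02 + 356.7*0.66 = 269.815 sq m.
Required A₂ = 0.161·1284.192/0.50 = 413.510 sabins.
Absorption to add: 413.510 − 269.815 = 143.695 sabins.
Net gain per sq m: Δα = 0.68 − 0.05 = 0.63.
Panel area = 143.695 / 0.63 = 228.1 sq m.

228.1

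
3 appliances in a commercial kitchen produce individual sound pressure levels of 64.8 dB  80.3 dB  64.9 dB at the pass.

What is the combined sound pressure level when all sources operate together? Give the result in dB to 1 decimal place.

80.5 dB

Σ 10^(Lᵢ/10) = 1.133e+08.
Combined level = 10 log₁₀(1.133e+08) = 80.5 dB.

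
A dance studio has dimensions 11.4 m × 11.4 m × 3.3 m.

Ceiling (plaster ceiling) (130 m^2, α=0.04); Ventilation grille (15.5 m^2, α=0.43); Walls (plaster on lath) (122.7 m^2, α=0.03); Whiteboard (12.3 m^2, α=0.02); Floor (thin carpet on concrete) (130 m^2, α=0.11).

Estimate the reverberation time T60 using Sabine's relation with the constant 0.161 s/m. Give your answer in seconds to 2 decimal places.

2.29 s

Summing Sᵢαᵢ: 5.200 + 6.665 + 3.681 + 0.246 + 14.300 → A = 30.092 sabins.
V = 11.4·11.4·3.3 = 428.868 m³.
RT60 = 0.161 · V / A = 0.161 × 428.868 / 30.092 = 2.29 s.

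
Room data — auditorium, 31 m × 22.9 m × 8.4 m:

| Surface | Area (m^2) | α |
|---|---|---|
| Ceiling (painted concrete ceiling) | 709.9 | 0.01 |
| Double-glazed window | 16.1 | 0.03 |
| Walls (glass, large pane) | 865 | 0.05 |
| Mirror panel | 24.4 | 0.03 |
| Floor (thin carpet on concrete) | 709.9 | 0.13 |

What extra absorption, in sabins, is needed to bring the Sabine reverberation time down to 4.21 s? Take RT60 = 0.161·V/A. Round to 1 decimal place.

84.2 sabins

Total absorption A₁ = 709.9·0.01 + 16.1·0.03 + 865·0.05 + 24.4·0.03 + 709.9·0.13
  = 7.099 + 0.483 + 43.250 + 0.732 + 92.287 = 143.851 m^2 sabins.
V = 5963.16 m³. Required absorption A₂ = 0.161 × 5963.16 / 4.21 = 228.045 sabins.
Additional absorption ΔA = 228.045 − 143.851 = 84.2 sabins.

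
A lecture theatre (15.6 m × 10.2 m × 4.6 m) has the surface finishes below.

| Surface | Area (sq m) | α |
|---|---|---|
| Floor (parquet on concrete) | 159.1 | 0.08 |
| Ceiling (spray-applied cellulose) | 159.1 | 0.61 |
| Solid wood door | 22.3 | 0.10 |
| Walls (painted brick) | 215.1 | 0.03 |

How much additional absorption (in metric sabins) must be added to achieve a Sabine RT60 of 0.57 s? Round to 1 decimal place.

Total absorption A₁ = 159.1·0.08 + 159.1·0.61 + 22.3·0.10 + 215.1·0.03
  = 12.728 + 97.051 + 2.230 + 6.453 = 118.462 sq m sabins.
Target A₂ = 0.161·731.952/0.57 = 206.744 sabins (V = 731.952 m³).
Shortfall: 206.744 − 118.462 = 88.3 sabins.

88.3 sabins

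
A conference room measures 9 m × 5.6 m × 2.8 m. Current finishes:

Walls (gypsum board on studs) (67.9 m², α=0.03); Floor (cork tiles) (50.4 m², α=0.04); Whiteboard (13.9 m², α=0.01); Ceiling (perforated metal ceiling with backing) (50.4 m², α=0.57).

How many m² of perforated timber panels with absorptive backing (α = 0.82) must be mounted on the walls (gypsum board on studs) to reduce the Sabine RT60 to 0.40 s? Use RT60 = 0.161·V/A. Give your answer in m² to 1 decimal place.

30.2

Total absorption A₁ = 67.9·0.03 + 50.4·0.04 + 13.9·0.01 + 50.4·0.57
  = 2.037 + 2.016 + 0.139 + 28.728 = 32.920 m² sabins.
V = 141.12 m³. Target absorption A₂ = 0.161 × 141.12 / 0.40 = 56.801 sabins.
Absorption to add: 56.801 − 32.920 = 23.881 sabins.
Net gain per m²: Δα = 0.82 − 0.03 = 0.79.
Area = ΔA/Δα = 23.881/0.79 = 30.2 m².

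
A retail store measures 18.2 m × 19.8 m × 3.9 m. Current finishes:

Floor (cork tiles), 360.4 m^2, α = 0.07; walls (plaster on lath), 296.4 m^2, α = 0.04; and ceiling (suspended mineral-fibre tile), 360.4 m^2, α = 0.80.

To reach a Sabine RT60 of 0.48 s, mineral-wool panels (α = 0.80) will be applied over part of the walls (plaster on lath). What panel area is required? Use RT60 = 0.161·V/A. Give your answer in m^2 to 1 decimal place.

192.1

Summing Sᵢαᵢ: 25.228 + 11.856 + 288.320 → A₁ = 325.404 sabins.
Required A₂ = 0.161·1405.404/0.48 = 471.396 sabins.
ΔA needed = 471.396 − 325.404 = 145.992 sabins.
Each m^2 of panel replacing the walls (plaster on lath) adds (0.80 − 0.04) = 0.76 sabins.
Panel area = 145.992 / 0.76 = 192.1 m^2.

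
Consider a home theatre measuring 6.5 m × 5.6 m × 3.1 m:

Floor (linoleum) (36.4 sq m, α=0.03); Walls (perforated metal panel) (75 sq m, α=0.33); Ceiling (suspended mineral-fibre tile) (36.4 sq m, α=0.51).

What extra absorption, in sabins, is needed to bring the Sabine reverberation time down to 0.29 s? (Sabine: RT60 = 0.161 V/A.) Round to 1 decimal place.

18.2 sabins

A₁ = Σ Sᵢαᵢ = 36.4*0.03 + 75*0.33 + 36.4*0.51 = 44.406 sabins.
V = 112.84 m³. Required absorption A₂ = 0.161 × 112.84 / 0.29 = 62.646 sabins.
Shortfall: 62.646 − 44.406 = 18.2 sabins.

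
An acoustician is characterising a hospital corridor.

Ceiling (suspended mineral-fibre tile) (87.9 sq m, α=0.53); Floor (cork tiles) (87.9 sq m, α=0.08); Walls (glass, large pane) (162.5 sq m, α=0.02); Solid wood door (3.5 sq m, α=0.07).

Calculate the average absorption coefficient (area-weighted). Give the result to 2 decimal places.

0.17

S = Σ Sᵢ = 87.9 + 87.9 + 162.5 + 3.5 = 341.8 sq m.
A = 87.9*0.53 + 87.9*0.08 + 162.5*0.02 + 3.5*0.07 = 57.114 sabins.
ᾱ = 57.114 / 341.8 = 0.17.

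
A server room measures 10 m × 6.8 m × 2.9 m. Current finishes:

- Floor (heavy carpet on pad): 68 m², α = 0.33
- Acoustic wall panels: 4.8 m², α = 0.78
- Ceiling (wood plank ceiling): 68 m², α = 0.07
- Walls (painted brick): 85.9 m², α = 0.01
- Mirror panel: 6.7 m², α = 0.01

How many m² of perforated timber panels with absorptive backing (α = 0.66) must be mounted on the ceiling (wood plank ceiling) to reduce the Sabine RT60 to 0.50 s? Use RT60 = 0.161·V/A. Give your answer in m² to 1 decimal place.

Total absorption A₁ = 68·0.33 + 4.8·0.78 + 68·0.07 + 85.9·0.01 + 6.7·0.01
  = 22.440 + 3.744 + 4.760 + 0.859 + 0.067 = 31.870 m² sabins.
V = 197.2 m³. Target absorption A₂ = 0.161 × 197.2 / 0.50 = 63.498 sabins.
Absorption to add: 63.498 − 31.870 = 31.628 sabins.
Net gain per m²: Δα = 0.66 − 0.07 = 0.59.
Area = ΔA/Δα = 31.628/0.59 = 53.6 m².

53.6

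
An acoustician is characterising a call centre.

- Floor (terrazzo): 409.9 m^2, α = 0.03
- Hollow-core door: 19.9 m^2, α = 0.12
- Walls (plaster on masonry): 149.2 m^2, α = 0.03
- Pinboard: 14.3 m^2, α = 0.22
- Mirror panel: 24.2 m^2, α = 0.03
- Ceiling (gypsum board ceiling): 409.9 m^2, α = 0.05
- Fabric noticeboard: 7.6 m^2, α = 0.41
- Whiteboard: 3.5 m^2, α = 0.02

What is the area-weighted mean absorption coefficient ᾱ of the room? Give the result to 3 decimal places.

0.045

S = Σ Sᵢ = 409.9 + 19.9 + 149.2 + 14.3 + 24.2 + 409.9 + 7.6 + 3.5 = 1038.5 m^2.
Weighted sum Σ Sα = 46.714.
ᾱ = A/S = 0.045.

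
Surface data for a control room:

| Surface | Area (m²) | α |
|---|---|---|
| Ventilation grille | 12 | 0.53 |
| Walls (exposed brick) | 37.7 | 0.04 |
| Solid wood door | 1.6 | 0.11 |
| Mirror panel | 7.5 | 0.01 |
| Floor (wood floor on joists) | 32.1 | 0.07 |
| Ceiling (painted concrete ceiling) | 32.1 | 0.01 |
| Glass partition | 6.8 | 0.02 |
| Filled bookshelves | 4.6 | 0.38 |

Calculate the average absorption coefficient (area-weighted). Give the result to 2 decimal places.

S = Σ Sᵢ = 12 + 37.7 + 1.6 + 7.5 + 32.1 + 32.1 + 6.8 + 4.6 = 134.4 m².
A = 12×0.53 + 37.7×0.04 + 1.6×0.11 + 7.5×0.01 + 32.1×0.07 + 32.1×0.01 + 6.8×0.02 + 4.6×0.38 = 12.571 sabins.
ᾱ = 12.571 / 134.4 = 0.09.

0.09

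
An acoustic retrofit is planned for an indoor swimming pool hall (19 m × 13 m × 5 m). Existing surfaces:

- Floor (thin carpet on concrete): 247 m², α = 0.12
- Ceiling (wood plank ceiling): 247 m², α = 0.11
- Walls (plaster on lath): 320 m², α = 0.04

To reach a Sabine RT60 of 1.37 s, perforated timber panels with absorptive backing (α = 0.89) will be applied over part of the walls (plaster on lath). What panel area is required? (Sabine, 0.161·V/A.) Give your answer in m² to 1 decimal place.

88.9

Total absorption A₁ = 247*0.12 + 247*0.11 + 320*0.04
  = 29.640 + 27.170 + 12.800 = 69.610 m² sabins.
Required A₂ = 0.161·1235/1.37 = 145.135 sabins.
ΔA needed = 145.135 − 69.610 = 75.525 sabins.
Net gain per m²: Δα = 0.89 − 0.04 = 0.85.
Area = ΔA/Δα = 75.525/0.85 = 88.9 m².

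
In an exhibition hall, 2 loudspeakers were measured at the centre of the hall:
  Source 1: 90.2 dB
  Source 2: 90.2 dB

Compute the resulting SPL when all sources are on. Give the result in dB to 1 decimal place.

Sum in the linear (power) domain: Σ 10^(Lᵢ/10) = 10^(90.2/10) + 10^(90.2/10) = 2.094e+09.
Back to dB: 10·log₁₀ Σ = 93.2 dB.

93.2 dB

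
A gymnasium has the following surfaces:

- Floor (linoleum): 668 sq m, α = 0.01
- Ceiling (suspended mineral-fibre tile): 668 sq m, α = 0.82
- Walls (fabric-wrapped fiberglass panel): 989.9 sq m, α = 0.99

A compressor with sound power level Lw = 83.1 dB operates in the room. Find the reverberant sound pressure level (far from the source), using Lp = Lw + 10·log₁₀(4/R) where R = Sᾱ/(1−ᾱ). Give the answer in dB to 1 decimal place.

Σ(Sᵢαᵢ) = 668·0.01 + 668·0.82 + 989.9·0.99 = 1534.441; total area S = 2325.9 sq m.
ᾱ = 0.6597, so room constant R = A/(1−ᾱ) = 4509.083 sq m.
Lp = 83.1 + 10·log₁₀(4/4509.083) = 83.1 + (-30.52) = 52.6 dB.

52.6 dB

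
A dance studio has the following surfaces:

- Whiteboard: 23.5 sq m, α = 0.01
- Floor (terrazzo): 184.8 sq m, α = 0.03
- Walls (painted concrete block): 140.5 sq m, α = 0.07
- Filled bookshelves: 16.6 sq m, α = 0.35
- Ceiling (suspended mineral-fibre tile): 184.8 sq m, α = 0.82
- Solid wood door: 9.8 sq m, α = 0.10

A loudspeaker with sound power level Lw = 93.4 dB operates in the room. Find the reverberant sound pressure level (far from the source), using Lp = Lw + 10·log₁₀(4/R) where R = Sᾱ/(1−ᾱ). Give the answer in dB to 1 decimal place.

Σ(Sᵢαᵢ) = 23.5·0.01 + 184.8·0.03 + 140.5·0.07 + 16.6·0.35 + 184.8·0.82 + 9.8·0.10 = 173.940; total area S = 560.0 sq m.
ᾱ = 0.3106, so room constant R = A/(1−ᾱ) = 252.306 sq m.
Lp = Lw + 10 log₁₀(4/R) = 93.4 -18.00 = 75.4 dB.

75.4 dB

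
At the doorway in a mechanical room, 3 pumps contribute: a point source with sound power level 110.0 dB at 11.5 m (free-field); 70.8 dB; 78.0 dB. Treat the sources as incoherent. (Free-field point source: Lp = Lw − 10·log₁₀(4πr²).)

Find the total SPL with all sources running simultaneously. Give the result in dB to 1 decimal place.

Source at 11.5 m: Lp = 110.0 − 10·log₁₀(4π·11.5²) = 110.0 − 10·log₁₀(1661.903) = 77.8 dB.
Σ 10^(Lᵢ/10) = 1.354e+08.
Combined level = 10 log₁₀(1.354e+08) = 81.3 dB.

81.3 dB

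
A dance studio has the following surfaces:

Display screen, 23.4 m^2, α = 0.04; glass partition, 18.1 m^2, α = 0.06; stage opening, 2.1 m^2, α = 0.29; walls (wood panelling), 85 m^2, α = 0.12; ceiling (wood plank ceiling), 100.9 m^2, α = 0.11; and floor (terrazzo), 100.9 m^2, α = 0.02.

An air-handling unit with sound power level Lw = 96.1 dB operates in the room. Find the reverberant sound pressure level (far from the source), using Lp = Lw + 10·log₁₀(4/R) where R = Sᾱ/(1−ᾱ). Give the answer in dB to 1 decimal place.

87.6 dB

Σ(Sᵢαᵢ) = 23.4×0.04 + 18.1×0.06 + 2.1×0.29 + 85×0.12 + 100.9×0.11 + 100.9×0.02 = 25.948; total area S = 330.4 m^2.
ᾱ = 25.948/330.4 = 0.0785; R = Sᾱ/(1−ᾱ) = 25.948/(1−0.0785) = 28.158 m^2.
Lp = 96.1 + 10·log₁₀(4/28.158) = 96.1 + (-8.48) = 87.6 dB.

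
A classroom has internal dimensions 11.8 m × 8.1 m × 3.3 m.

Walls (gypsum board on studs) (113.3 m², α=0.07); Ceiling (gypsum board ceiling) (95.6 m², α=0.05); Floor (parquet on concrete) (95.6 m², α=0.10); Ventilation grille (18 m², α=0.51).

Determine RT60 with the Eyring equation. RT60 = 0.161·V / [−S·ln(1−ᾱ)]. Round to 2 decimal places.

Total surface area S = 113.3 + 95.6 + 95.6 + 18 = 322.5 m².
Absorption A = 113.3×0.07 + 95.6×0.05 + 95.6×0.10 + 18×0.51 = 31.451 sabins.
ᾱ = 31.451 / 322.5 = 0.0975.
Eyring denominator: −S ln(1−ᾱ) = 33.084.
V = 11.8 × 8.1 × 3.3 = 315.414 m³.
RT60 = 0.161 × 315.414 / 33.084 = 1.53 s.

1.53 s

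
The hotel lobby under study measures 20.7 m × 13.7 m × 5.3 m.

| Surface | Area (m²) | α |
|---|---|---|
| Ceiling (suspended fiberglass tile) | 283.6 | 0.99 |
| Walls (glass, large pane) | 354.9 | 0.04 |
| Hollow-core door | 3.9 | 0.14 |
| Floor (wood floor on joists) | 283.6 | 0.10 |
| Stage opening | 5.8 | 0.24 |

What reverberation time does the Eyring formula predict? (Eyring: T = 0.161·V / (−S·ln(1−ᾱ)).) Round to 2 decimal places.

Total surface area S = 283.6 + 354.9 + 3.9 + 283.6 + 5.8 = 931.8 m².
Σ(Sᵢαᵢ) = 283.6·0.99 + 354.9·0.04 + 3.9·0.14 + 283.6·0.10 + 5.8·0.24 = 325.258.
Mean coefficient ᾱ = A/S = 0.3491.
Eyring denominator: −S ln(1−ᾱ) = 400.114.
V = 20.7 × 13.7 × 5.3 = 1503.027 m³.
T = 0.161·V/[−S·ln(1−ᾱ)] = 0.161·1503.027/400.114 = 0.60 s.

0.60 s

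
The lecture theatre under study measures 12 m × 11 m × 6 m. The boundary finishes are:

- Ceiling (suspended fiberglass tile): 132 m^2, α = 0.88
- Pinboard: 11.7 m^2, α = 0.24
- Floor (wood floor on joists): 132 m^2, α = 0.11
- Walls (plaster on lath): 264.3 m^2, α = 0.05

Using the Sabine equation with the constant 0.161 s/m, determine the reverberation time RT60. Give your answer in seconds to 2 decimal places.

Total absorption A = 132·0.88 + 11.7·0.24 + 132·0.11 + 264.3·0.05
  = 116.160 + 2.808 + 14.520 + 13.215 = 146.703 m^2 sabins.
Volume V = 12 × 11 × 6 = 792 m³.
Sabine: RT60 = 0.161 × 792 / 146.703 = 0.87 s.

0.87 sec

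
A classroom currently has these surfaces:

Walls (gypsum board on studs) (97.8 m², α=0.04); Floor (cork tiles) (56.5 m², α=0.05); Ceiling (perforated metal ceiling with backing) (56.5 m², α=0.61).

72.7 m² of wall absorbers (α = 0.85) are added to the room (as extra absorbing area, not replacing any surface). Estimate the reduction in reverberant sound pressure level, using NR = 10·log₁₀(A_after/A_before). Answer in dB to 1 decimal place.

Summing Sᵢαᵢ: 3.912 + 2.825 + 34.465 → A_before = 41.202 sabins.
Treatment contributes 72.7·0.85 = 61.795 sabins.
New total A_after = 102.997 sabins.
NR = 10·log₁₀(102.997/41.202) = 4.0 dB.

4.0 dB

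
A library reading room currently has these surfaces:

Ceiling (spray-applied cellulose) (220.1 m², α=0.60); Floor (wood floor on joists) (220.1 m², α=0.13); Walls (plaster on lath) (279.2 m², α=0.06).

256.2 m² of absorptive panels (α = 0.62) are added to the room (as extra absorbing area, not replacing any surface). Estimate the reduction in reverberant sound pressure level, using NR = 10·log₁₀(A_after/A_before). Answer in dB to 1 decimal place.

2.8 dB

Summing Sᵢαᵢ: 132.060 + 28.613 + 16.752 → A_before = 177.425 sabins.
Added absorption = 256.2 × 0.62 = 158.844 sabins.
New total A_after = 336.269 sabins.
Reduction = 10 log₁₀(A_after/A_before) = 10 log₁₀(1.8953) = 2.8 dB.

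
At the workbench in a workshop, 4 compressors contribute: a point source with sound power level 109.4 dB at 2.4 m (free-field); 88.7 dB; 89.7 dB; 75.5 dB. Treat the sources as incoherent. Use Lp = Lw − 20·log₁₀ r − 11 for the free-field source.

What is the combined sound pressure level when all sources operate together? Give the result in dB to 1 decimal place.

Source at 2.4 m: Lp = 109.4 − 20·log₁₀(2.4) − 11 = 90.8 dB.
Sum in the linear (power) domain: Σ 10^(Lᵢ/10) = 10^(90.8/10) + 10^(88.7/10) + 10^(89.7/10) + 10^(75.5/10) = 2.912e+09.
Back to dB: 10·log₁₀ Σ = 94.6 dB.

94.6 dB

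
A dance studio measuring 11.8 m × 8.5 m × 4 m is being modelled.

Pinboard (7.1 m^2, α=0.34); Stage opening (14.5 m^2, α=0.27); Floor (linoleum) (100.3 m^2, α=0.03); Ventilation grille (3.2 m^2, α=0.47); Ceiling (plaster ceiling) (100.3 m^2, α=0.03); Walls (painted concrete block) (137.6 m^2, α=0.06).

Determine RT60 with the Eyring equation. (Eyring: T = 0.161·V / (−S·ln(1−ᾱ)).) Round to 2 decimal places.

S = Σ Sᵢ = 363.0 m^2.
Absorption A = 7.1×0.34 + 14.5×0.27 + 100.3×0.03 + 3.2×0.47 + 100.3×0.03 + 137.6×0.06 = 22.107 sabins.
ᾱ = 22.107 / 363.0 = 0.0609.
−S·ln(1−ᾱ) = −363.0 × ln(1 − 0.0609) = 22.808.
V = 11.8 × 8.5 × 4 = 401.2 m³.
T = 0.161·V/[−S·ln(1−ᾱ)] = 0.161·401.2/22.808 = 2.83 s.

2.83 sec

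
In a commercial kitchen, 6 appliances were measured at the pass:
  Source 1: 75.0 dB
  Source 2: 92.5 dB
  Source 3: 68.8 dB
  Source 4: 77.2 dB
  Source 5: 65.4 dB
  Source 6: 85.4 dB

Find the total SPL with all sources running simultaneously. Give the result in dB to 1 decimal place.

Σ 10^(Lᵢ/10) = 2.22e+09.
L_total = 10·log₁₀(2.22e+09) = 93.5 dB.

93.5 dB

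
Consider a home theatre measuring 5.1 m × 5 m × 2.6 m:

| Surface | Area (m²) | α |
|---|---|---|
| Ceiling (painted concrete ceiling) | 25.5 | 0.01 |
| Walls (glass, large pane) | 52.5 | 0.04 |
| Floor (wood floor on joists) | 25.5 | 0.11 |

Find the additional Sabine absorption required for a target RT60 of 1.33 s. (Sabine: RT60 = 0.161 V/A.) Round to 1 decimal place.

2.9 sabins

Summing Sᵢαᵢ: 0.255 + 2.100 + 2.805 → A₁ = 5.160 sabins.
Target A₂ = 0.161·66.3/1.33 = 8.026 sabins (V = 66.3 m³).
ΔA = A₂ − A₁ = 8.026 − 5.160 = 2.9 sabins.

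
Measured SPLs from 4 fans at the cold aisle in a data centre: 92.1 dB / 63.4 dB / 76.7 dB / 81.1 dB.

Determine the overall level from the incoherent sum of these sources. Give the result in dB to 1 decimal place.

92.6 dB

Sum in the linear (power) domain: Σ 10^(Lᵢ/10) = 10^(92.1/10) + 10^(63.4/10) + 10^(76.7/10) + 10^(81.1/10) = 1.8e+09.
Combined level = 10 log₁₀(1.8e+09) = 92.6 dB.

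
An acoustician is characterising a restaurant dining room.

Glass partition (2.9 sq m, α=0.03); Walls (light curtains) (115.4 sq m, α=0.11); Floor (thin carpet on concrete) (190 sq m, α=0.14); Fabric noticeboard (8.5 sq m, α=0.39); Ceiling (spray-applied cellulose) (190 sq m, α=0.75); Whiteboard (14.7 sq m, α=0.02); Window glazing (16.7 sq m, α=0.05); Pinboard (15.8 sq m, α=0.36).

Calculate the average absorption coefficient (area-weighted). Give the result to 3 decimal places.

0.347

Total surface area S = 554.0 sq m.
Σ(Sᵢαᵢ) = 2.9*0.03 + 115.4*0.11 + 190*0.14 + 8.5*0.39 + 190*0.75 + 14.7*0.02 + 16.7*0.05 + 15.8*0.36 = 192.013.
ᾱ = 192.013 / 554.0 = 0.347.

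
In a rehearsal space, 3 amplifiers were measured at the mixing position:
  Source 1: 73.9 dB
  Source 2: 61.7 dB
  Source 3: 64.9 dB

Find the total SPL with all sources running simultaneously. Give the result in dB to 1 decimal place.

Sum in the linear (power) domain: Σ 10^(Lᵢ/10) = 10^(73.9/10) + 10^(61.7/10) + 10^(64.9/10) = 2.912e+07.
L_total = 10·log₁₀(2.912e+07) = 74.6 dB.

74.6 dB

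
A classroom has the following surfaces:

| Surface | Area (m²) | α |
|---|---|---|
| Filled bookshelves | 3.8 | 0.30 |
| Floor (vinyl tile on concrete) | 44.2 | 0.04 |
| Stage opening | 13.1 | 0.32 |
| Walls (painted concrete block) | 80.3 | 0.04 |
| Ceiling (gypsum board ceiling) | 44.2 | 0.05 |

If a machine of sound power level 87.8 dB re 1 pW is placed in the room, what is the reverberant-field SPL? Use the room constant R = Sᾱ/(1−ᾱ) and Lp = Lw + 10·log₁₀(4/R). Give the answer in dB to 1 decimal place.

Σ(Sᵢαᵢ) = 3.8×0.30 + 44.2×0.04 + 13.1×0.32 + 80.3×0.04 + 44.2×0.05 = 12.522; total area S = 185.6 m².
ᾱ = 0.0675, so room constant R = A/(1−ᾱ) = 13.428 m².
Lp = Lw + 10 log₁₀(4/R) = 87.8 -5.26 = 82.5 dB.

82.5 dB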